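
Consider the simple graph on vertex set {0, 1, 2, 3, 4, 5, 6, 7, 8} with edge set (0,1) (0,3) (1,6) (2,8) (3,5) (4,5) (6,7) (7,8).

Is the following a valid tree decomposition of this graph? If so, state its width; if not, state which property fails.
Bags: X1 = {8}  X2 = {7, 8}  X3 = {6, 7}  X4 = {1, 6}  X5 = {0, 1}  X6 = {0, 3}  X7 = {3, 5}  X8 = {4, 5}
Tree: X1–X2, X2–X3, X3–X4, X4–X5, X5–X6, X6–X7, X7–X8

A tree decomposition must satisfy three properties: every vertex lies in some bag; for every edge, both endpoints lie together in some bag; and for every vertex, the bags containing it form a connected subtree. Here vertex 2 appears in no bag, so the decomposition is invalid.

No — vertex 2 appears in no bag.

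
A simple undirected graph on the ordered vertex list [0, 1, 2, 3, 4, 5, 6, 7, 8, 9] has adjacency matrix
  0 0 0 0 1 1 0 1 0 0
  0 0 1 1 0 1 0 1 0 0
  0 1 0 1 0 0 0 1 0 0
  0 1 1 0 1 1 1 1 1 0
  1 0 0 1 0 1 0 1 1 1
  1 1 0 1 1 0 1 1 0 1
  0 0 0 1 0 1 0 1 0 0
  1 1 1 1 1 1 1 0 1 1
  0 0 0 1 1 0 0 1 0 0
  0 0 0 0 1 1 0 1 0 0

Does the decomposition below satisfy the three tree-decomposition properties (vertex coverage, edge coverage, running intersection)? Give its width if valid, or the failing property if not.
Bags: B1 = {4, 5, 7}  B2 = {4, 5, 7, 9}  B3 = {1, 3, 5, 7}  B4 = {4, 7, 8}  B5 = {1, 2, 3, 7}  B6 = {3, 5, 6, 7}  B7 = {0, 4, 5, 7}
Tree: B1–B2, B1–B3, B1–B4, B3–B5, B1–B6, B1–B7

No — edge (3,4) lies in no bag.

A tree decomposition must satisfy three properties: every vertex lies in some bag; for every edge, both endpoints lie together in some bag; and for every vertex, the bags containing it form a connected subtree. Here edge (3,4) lies in no bag, so the decomposition is invalid.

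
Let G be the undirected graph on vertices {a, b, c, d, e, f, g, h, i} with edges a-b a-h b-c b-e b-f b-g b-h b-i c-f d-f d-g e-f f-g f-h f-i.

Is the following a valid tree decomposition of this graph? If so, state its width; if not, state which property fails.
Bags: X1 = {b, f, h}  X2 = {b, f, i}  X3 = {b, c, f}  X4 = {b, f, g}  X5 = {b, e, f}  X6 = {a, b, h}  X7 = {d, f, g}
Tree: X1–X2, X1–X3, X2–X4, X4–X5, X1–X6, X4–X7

Yes; width 2.

Vertex coverage: the bags together contain {a, b, c, d, e, f, g, h, i}, the full vertex set. Edge coverage: each edge of G has both endpoints in at least one bag. Running intersection: for every vertex, the bags containing it form a connected subtree. All three properties hold, so this is a valid tree decomposition of width max|bag| − 1 = 2, and hence tw(G) ≤ 2.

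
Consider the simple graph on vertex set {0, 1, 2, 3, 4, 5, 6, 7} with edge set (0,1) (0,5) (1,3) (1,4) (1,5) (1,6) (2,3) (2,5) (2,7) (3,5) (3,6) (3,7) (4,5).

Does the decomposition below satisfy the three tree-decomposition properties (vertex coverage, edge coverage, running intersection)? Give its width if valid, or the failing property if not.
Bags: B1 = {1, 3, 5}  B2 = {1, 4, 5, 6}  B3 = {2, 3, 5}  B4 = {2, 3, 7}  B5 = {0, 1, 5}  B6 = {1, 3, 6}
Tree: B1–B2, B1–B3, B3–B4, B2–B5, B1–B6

A tree decomposition must satisfy three properties: every vertex lies in some bag; for every edge, both endpoints lie together in some bag; and for every vertex, the bags containing it form a connected subtree. Here bags containing vertex 6 are not connected in the tree, so the decomposition is invalid.

No — bags containing vertex 6 are not connected in the tree.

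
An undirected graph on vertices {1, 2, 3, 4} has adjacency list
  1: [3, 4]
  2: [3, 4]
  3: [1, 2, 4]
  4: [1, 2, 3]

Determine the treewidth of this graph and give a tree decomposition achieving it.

Every bag has size at most 3, so the width is 3 − 1 = 2 and tw(G) ≤ 2. On the other hand G contains the 3-clique {1, 3, 4}. A clique must lie in a single bag of any decomposition, so no decomposition can have width below 2. Hence tw(G) = 2 exactly.

Treewidth 2.
Bags: B1 = {2, 3, 4}  B2 = {1, 3, 4}
Tree: B1–B2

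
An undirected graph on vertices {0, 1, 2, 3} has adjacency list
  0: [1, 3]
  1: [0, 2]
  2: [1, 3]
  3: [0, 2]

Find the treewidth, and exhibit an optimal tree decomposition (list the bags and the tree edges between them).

Each bag holds 3 vertices, so the decomposition has width 2, which upper-bounds the treewidth. For the lower bound, G contains the cycle 1–0–3–2–1, so G is not a forest; only forests have treewidth ≤ 1, hence tw(G) ≥ 2. The upper and lower bounds meet at 2, so that is the treewidth.

Treewidth 2.
One optimal decomposition is:
Bags: B1 = {0, 1, 3}  B2 = {1, 2, 3}
Tree: B1–B2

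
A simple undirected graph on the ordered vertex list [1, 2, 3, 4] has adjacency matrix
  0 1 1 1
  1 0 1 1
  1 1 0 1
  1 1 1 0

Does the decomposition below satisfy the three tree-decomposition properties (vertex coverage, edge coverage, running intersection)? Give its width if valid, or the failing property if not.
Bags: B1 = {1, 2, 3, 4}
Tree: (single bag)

Yes; width 3.

Every vertex of G appears in some bag (union = {1, 2, 3, 4}); every edge is covered by a bag; and for each vertex v the set of bags containing v is connected in the bag tree. The decomposition is therefore valid. The largest bag has 4 vertices, so the width is 3.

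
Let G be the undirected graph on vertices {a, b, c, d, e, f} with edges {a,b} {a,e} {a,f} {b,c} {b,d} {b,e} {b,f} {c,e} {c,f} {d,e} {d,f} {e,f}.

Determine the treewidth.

3

A width-3 tree decomposition is:
Bags: B1 = {a, b, e, f}  B2 = {b, d, e, f}  B3 = {b, c, e, f}
Tree: B1–B2, B1–B3
Every bag has size at most 4, so the width is 4 − 1 = 3 and tw(G) ≤ 3. For the lower bound, the 4 vertices {b, d, e, f} are pairwise adjacent, and any tree decomposition puts a clique entirely inside one bag — forcing width ≥ 3. The upper and lower bounds meet at 3, so that is the treewidth.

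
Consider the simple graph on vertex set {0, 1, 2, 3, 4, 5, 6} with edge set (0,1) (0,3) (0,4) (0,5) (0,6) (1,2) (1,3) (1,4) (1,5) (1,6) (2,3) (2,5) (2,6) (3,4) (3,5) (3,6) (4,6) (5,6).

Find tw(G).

A width-4 tree decomposition is:
Bags: B1 = {0, 1, 3, 4, 6}  B2 = {0, 1, 3, 5, 6}  B3 = {1, 2, 3, 5, 6}
Tree: B1–B2, B2–B3
The largest bag has 5 vertices, giving width 4; this decomposition certifies tw(G) ≤ 4. On the other hand G contains the 5-clique {0, 1, 3, 4, 6}. A clique must lie in a single bag of any decomposition, so no decomposition can have width below 4. Combining the bounds, tw(G) = 4.

4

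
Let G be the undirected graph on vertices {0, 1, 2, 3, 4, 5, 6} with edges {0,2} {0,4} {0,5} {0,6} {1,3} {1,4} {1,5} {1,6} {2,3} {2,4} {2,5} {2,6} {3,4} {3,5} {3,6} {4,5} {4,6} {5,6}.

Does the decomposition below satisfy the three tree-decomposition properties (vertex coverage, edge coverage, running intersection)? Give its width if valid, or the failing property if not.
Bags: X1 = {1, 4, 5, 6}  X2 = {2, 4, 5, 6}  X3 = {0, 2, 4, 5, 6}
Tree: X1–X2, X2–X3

No — vertex 3 appears in no bag.

A tree decomposition must satisfy three properties: every vertex lies in some bag; for every edge, both endpoints lie together in some bag; and for every vertex, the bags containing it form a connected subtree. Here vertex 3 appears in no bag, so the decomposition is invalid.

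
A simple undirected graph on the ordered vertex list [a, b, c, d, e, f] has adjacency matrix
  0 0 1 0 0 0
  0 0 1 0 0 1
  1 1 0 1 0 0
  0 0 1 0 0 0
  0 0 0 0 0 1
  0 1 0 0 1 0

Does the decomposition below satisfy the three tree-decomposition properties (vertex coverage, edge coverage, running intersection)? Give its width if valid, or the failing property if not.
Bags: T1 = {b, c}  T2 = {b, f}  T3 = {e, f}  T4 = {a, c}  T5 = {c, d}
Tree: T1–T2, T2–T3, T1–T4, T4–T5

Yes; width 1.

Checking the three conditions: (i) the bags cover all of {a, b, c, d, e, f}; (ii) for each edge, some bag contains both endpoints; (iii) the bags containing any fixed vertex form a subtree. All hold, so the decomposition is valid with width 2 − 1 = 1.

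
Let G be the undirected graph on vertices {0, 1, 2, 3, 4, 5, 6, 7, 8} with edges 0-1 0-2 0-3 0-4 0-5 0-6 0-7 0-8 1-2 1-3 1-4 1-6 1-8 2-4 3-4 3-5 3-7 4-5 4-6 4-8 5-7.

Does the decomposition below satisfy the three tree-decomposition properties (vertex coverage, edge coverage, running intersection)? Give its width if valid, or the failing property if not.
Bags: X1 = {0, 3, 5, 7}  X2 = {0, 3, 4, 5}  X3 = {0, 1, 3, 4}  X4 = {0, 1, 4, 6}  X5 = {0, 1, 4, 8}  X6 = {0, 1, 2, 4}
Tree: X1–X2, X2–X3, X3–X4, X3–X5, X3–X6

Checking the three conditions: (i) the bags cover all of {0, 1, 2, 3, 4, 5, 6, 7, 8}; (ii) for each edge, some bag contains both endpoints; (iii) the bags containing any fixed vertex form a subtree. All hold, so the decomposition is valid with width 4 − 1 = 3.

Yes; width 3.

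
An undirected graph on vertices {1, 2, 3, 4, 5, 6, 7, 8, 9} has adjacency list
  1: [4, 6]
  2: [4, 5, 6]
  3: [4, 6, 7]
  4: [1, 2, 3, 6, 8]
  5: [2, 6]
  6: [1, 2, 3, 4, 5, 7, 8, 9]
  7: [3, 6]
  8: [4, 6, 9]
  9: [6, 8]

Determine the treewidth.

A width-2 tree decomposition is:
Bags: B1 = {4, 6, 8}  B2 = {2, 4, 6}  B3 = {3, 4, 6}  B4 = {3, 6, 7}  B5 = {2, 5, 6}  B6 = {1, 4, 6}  B7 = {6, 8, 9}
Tree: B1–B2, B1–B3, B3–B4, B2–B5, B1–B6, B1–B7
The largest bag has 3 vertices, giving width 2; this decomposition certifies tw(G) ≤ 2. For the lower bound, the 3 vertices {6, 8, 9} are pairwise adjacent, and any tree decomposition puts a clique entirely inside one bag — forcing width ≥ 2. The upper and lower bounds meet at 2, so that is the treewidth.

2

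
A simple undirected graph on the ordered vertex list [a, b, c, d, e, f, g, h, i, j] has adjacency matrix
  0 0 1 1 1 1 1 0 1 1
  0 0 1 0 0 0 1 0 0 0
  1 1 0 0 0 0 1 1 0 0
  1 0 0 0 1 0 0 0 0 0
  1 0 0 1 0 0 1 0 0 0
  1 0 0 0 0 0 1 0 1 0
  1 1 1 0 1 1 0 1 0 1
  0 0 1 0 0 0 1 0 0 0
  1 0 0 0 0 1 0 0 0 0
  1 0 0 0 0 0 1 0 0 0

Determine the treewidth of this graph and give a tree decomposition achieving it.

Every bag has size at most 3, so the width is 3 − 1 = 2 and tw(G) ≤ 2. On the other hand G contains the 3-clique {a, d, e}. A clique must lie in a single bag of any decomposition, so no decomposition can have width below 2. Therefore the treewidth is 2.

Treewidth 2.
One optimal decomposition is:
Bags: B1 = {c, g, h}  B2 = {a, c, g}  B3 = {b, c, g}  B4 = {a, f, g}  B5 = {a, g, j}  B6 = {a, e, g}  B7 = {a, d, e}  B8 = {a, f, i}
Tree: B1–B2, B1–B3, B2–B4, B2–B5, B4–B6, B6–B7, B4–B8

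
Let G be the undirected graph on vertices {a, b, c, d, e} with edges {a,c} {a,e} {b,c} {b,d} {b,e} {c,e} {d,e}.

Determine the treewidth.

A width-2 tree decomposition is:
Bags: B1 = {b, c, e}  B2 = {b, d, e}  B3 = {a, c, e}
Tree: B1–B2, B1–B3
Each bag holds 3 vertices, so the decomposition has width 2, which upper-bounds the treewidth. On the other hand G contains the 3-clique {b, d, e}. A clique must lie in a single bag of any decomposition, so no decomposition can have width below 2. The upper and lower bounds meet at 2, so that is the treewidth.

2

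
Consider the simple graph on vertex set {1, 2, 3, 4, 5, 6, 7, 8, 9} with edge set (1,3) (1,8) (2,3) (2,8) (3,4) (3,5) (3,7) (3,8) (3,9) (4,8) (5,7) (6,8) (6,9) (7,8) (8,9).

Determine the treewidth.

2

A width-2 tree decomposition is:
Bags: B1 = {3, 8, 9}  B2 = {3, 7, 8}  B3 = {3, 4, 8}  B4 = {1, 3, 8}  B5 = {3, 5, 7}  B6 = {2, 3, 8}  B7 = {6, 8, 9}
Tree: B1–B2, B2–B3, B1–B4, B2–B5, B4–B6, B1–B7
The largest bag has 3 vertices, giving width 2; this decomposition certifies tw(G) ≤ 2. For the lower bound, the 3 vertices {1, 3, 8} are pairwise adjacent, and any tree decomposition puts a clique entirely inside one bag — forcing width ≥ 2. The upper and lower bounds meet at 2, so that is the treewidth.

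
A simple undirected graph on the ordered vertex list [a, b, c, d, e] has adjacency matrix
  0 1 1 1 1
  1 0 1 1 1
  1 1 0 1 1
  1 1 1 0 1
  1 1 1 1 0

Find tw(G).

4

A width-4 tree decomposition is:
Bags: B1 = {a, b, c, d, e}
Tree: (single bag)
With just one bag of size 5, the width is 5 − 1 = 4, so tw(G) ≤ 4. For the lower bound, the 5 vertices {a, b, c, d, e} are pairwise adjacent, and any tree decomposition puts a clique entirely inside one bag — forcing width ≥ 4. Therefore the treewidth is 4.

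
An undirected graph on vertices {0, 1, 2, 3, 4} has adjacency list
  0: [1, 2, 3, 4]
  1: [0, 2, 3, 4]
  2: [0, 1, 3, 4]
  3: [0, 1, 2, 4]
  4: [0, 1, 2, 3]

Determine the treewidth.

4

A width-4 tree decomposition is:
Bags: B1 = {0, 1, 2, 3, 4}
Tree: (single bag)
A single bag containing all 5 vertices is trivially a valid decomposition of width 4. Conversely, {0, 1, 2, 3, 4} is a clique of size 5, and the vertices of any clique must share a bag in every tree decomposition; so some bag has ≥ 5 vertices and tw(G) ≥ 4. Therefore the treewidth is 4.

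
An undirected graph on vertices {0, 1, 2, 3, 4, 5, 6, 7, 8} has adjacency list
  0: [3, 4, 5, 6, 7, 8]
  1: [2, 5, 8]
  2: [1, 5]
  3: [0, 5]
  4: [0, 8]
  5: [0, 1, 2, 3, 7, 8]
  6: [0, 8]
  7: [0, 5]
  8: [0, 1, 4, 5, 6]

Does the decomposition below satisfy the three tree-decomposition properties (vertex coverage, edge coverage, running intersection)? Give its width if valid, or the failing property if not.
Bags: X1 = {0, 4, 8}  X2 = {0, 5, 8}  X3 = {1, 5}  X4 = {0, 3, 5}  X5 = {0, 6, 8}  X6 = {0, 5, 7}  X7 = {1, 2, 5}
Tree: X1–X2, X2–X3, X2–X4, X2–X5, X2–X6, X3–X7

A tree decomposition must satisfy three properties: every vertex lies in some bag; for every edge, both endpoints lie together in some bag; and for every vertex, the bags containing it form a connected subtree. Here edge (8,1) lies in no bag, so the decomposition is invalid.

No — edge (8,1) lies in no bag.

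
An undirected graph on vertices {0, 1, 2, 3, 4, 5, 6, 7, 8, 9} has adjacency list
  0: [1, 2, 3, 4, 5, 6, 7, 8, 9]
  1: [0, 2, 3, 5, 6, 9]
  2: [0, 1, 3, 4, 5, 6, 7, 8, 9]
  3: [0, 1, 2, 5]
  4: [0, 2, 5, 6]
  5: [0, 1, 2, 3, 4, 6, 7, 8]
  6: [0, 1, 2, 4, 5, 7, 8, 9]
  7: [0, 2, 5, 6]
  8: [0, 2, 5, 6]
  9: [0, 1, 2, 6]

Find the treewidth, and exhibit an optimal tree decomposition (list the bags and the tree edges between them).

The largest bag has 5 vertices, giving width 4; this decomposition certifies tw(G) ≤ 4. On the other hand G contains the 5-clique {0, 1, 2, 6, 9}. A clique must lie in a single bag of any decomposition, so no decomposition can have width below 4. Therefore the treewidth is 4.

Treewidth 4.
One such decomposition:
Bags: B1 = {0, 1, 2, 5, 6}  B2 = {0, 1, 2, 6, 9}  B3 = {0, 2, 5, 6, 8}  B4 = {0, 2, 4, 5, 6}  B5 = {0, 1, 2, 3, 5}  B6 = {0, 2, 5, 6, 7}
Tree: B1–B2, B1–B3, B3–B4, B1–B5, B1–B6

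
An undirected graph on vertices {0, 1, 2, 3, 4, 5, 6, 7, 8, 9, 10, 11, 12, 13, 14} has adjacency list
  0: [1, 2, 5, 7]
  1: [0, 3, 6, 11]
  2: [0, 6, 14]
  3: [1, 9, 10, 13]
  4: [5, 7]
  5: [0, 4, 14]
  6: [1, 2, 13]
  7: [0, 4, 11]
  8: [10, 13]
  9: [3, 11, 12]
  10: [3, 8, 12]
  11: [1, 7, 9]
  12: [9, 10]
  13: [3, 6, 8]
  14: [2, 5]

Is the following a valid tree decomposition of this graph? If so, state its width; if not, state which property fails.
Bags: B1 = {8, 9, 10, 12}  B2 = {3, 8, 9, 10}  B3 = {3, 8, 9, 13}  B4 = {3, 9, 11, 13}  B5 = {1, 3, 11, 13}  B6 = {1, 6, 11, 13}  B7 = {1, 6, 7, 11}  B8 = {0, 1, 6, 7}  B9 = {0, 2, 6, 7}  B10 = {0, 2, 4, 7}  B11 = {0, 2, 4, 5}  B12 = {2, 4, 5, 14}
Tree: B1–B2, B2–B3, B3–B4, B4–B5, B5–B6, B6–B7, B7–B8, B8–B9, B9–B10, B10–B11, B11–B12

Every vertex of G appears in some bag (union = {0, 1, 2, 3, 4, 5, 6, 7, 8, 9, 10, 11, 12, 13, 14}); every edge is covered by a bag; and for each vertex v the set of bags containing v is connected in the bag tree. The decomposition is therefore valid. The largest bag has 4 vertices, so the width is 3.

Yes; width 3.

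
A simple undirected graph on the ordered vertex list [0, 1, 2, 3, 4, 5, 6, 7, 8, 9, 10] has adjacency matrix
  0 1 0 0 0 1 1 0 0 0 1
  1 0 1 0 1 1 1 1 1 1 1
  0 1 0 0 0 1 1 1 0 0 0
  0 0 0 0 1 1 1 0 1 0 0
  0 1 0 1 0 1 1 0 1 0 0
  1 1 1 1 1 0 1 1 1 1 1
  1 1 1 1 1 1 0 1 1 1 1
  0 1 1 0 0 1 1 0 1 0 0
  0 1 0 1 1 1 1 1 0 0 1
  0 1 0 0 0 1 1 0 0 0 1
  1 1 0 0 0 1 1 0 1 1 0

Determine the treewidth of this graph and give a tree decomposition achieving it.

The largest bag has 5 vertices, giving width 4; this decomposition certifies tw(G) ≤ 4. Conversely, {0, 1, 5, 6, 10} is a clique of size 5, and the vertices of any clique must share a bag in every tree decomposition; so some bag has ≥ 5 vertices and tw(G) ≥ 4. Hence tw(G) = 4 exactly.

Treewidth 4.
Bags: B1 = {1, 4, 5, 6, 8}  B2 = {3, 4, 5, 6, 8}  B3 = {1, 5, 6, 7, 8}  B4 = {1, 2, 5, 6, 7}  B5 = {1, 5, 6, 8, 10}  B6 = {0, 1, 5, 6, 10}  B7 = {1, 5, 6, 9, 10}
Tree: B1–B2, B1–B3, B3–B4, B1–B5, B5–B6, B5–B7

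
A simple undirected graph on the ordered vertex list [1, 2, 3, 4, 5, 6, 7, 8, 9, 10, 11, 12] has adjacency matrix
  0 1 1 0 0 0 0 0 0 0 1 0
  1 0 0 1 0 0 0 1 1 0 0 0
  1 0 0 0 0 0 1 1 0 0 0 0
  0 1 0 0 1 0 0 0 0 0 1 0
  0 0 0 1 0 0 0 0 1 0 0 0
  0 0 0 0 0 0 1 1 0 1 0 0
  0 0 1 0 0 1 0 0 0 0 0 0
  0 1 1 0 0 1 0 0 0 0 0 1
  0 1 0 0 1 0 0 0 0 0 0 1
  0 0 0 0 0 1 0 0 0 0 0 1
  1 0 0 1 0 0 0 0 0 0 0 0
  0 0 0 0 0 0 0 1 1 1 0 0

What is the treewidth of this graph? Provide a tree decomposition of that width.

Treewidth 3.
Bags: B1 = {1, 4, 5, 11}  B2 = {1, 2, 4, 5}  B3 = {1, 2, 5, 9}  B4 = {1, 2, 3, 9}  B5 = {2, 3, 8, 9}  B6 = {3, 8, 9, 12}  B7 = {3, 7, 8, 12}  B8 = {6, 7, 8, 12}  B9 = {6, 7, 10, 12}
Tree: B1–B2, B2–B3, B3–B4, B4–B5, B5–B6, B6–B7, B7–B8, B8–B9

The largest bag has 4 vertices, giving width 3; this decomposition certifies tw(G) ≤ 3. For the lower bound: the 4 vertex sets {4,5,11}, {1}, {2}, {3,8,9,12} are disjoint, each induces a connected subgraph, and every pair is joined by at least one edge of G. Contracting each set to a single vertex therefore yields K_{4} as a minor, and since treewidth is minor-monotone, tw(G) ≥ tw(K_{4}) = 3. Therefore the treewidth is 3.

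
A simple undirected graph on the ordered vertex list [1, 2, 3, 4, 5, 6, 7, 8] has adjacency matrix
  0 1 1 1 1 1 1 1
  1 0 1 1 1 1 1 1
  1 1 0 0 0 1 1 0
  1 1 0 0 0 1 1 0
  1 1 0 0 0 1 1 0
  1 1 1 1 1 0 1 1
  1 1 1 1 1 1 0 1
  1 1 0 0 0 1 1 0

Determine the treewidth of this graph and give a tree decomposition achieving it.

Treewidth 4.
Bags: B1 = {1, 2, 3, 6, 7}  B2 = {1, 2, 5, 6, 7}  B3 = {1, 2, 4, 6, 7}  B4 = {1, 2, 6, 7, 8}
Tree: B1–B2, B1–B3, B2–B4

Each bag holds 5 vertices, so the decomposition has width 4, which upper-bounds the treewidth. On the other hand G contains the 5-clique {1, 2, 6, 7, 8}. A clique must lie in a single bag of any decomposition, so no decomposition can have width below 4. Hence tw(G) = 4 exactly.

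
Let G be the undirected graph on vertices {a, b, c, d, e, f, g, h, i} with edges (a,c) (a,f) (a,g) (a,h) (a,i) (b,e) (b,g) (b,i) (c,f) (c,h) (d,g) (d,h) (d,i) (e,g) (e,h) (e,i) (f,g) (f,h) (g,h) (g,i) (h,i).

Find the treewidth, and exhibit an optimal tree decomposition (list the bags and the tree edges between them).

Treewidth 3.
Bags: B1 = {a, f, g, h}  B2 = {a, c, f, h}  B3 = {a, g, h, i}  B4 = {d, g, h, i}  B5 = {e, g, h, i}  B6 = {b, e, g, i}
Tree: B1–B2, B1–B3, B3–B4, B4–B5, B5–B6

The largest bag has 4 vertices, giving width 3; this decomposition certifies tw(G) ≤ 3. For the lower bound, the 4 vertices {a, f, g, h} are pairwise adjacent, and any tree decomposition puts a clique entirely inside one bag — forcing width ≥ 3. Combining the bounds, tw(G) = 3.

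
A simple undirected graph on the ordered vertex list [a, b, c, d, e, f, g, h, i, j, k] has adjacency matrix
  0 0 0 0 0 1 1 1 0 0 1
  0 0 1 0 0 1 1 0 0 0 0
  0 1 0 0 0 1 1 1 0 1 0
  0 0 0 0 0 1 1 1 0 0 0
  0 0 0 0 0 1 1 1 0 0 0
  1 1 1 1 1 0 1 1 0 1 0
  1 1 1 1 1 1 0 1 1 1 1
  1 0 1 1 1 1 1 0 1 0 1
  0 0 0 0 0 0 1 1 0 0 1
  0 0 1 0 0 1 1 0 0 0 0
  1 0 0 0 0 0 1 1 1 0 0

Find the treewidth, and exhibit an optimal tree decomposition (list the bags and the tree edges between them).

The largest bag has 4 vertices, giving width 3; this decomposition certifies tw(G) ≤ 3. Conversely, {c, f, g, j} is a clique of size 4, and the vertices of any clique must share a bag in every tree decomposition; so some bag has ≥ 4 vertices and tw(G) ≥ 3. The upper and lower bounds meet at 3, so that is the treewidth.

Treewidth 3.
One optimal decomposition is:
Bags: B1 = {c, f, g, h}  B2 = {a, f, g, h}  B3 = {b, c, f, g}  B4 = {a, g, h, k}  B5 = {e, f, g, h}  B6 = {d, f, g, h}  B7 = {g, h, i, k}  B8 = {c, f, g, j}
Tree: B1–B2, B1–B3, B2–B4, B2–B5, B5–B6, B4–B7, B3–B8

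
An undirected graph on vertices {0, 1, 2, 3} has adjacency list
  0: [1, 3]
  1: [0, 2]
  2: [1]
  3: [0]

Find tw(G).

A width-1 tree decomposition is:
Bags: B1 = {0, 3}  B2 = {0, 1}  B3 = {1, 2}
Tree: B1–B2, B2–B3
Every bag has size at most 2, so the width is 2 − 1 = 1 and tw(G) ≤ 1. G has an edge, so its treewidth is at least 1. Therefore the treewidth is 1.

1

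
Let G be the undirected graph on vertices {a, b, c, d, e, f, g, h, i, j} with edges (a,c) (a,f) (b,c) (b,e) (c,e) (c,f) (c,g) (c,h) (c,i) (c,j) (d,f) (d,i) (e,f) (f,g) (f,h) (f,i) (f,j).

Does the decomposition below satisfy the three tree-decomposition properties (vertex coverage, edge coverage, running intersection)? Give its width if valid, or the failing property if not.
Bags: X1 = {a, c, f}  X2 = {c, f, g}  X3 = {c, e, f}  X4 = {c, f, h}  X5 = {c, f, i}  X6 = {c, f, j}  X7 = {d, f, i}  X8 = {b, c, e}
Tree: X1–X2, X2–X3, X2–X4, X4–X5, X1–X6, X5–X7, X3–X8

Checking the three conditions: (i) the bags cover all of {a, b, c, d, e, f, g, h, i, j}; (ii) for each edge, some bag contains both endpoints; (iii) the bags containing any fixed vertex form a subtree. All hold, so the decomposition is valid with width 3 − 1 = 2.

Yes; width 2.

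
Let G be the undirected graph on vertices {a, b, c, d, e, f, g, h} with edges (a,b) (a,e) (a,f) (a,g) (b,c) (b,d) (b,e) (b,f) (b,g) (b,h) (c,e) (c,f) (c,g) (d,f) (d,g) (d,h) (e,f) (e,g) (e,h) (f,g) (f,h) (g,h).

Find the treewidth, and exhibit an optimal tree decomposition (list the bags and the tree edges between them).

Each bag holds 5 vertices, so the decomposition has width 4, which upper-bounds the treewidth. For the lower bound, the 5 vertices {b, d, f, g, h} are pairwise adjacent, and any tree decomposition puts a clique entirely inside one bag — forcing width ≥ 4. Therefore the treewidth is 4.

Treewidth 4.
Bags: B1 = {a, b, e, f, g}  B2 = {b, e, f, g, h}  B3 = {b, d, f, g, h}  B4 = {b, c, e, f, g}
Tree: B1–B2, B2–B3, B2–B4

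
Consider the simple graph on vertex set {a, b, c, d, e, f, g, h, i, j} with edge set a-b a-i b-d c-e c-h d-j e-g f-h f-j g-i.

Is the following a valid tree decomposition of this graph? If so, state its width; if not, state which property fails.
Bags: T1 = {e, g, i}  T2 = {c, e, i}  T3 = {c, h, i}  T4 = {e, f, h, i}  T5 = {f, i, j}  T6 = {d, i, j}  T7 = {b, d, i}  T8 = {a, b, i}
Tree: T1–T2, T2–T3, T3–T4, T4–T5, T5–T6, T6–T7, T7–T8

No — bags containing vertex e are not connected in the tree.

A tree decomposition must satisfy three properties: every vertex lies in some bag; for every edge, both endpoints lie together in some bag; and for every vertex, the bags containing it form a connected subtree. Here bags containing vertex e are not connected in the tree, so the decomposition is invalid.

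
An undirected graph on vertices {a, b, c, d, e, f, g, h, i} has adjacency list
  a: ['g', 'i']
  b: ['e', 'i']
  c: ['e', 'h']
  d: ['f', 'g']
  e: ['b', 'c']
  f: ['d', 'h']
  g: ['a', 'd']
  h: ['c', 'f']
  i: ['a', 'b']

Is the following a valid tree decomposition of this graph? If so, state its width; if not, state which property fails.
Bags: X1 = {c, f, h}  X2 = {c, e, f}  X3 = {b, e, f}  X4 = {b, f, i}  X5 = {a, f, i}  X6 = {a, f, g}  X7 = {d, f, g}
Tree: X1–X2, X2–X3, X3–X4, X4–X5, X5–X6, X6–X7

Yes; width 2.

Checking the three conditions: (i) the bags cover all of {a, b, c, d, e, f, g, h, i}; (ii) for each edge, some bag contains both endpoints; (iii) the bags containing any fixed vertex form a subtree. All hold, so the decomposition is valid with width 3 − 1 = 2.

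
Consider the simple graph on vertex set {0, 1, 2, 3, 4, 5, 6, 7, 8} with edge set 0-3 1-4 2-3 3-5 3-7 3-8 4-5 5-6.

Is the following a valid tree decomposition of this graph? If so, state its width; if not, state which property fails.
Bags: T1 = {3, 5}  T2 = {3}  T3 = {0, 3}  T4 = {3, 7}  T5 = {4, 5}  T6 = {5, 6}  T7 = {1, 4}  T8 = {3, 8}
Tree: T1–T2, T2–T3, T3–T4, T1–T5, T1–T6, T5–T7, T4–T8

A tree decomposition must satisfy three properties: every vertex lies in some bag; for every edge, both endpoints lie together in some bag; and for every vertex, the bags containing it form a connected subtree. Here vertex 2 appears in no bag, so the decomposition is invalid.

No — vertex 2 appears in no bag.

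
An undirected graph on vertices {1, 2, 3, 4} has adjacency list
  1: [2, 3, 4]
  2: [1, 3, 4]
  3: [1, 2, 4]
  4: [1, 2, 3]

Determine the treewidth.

3

A width-3 tree decomposition is:
Bags: B1 = {1, 2, 3, 4}
Tree: (single bag)
With just one bag of size 4, the width is 4 − 1 = 3, so tw(G) ≤ 3. Conversely, {1, 2, 3, 4} is a clique of size 4, and the vertices of any clique must share a bag in every tree decomposition; so some bag has ≥ 4 vertices and tw(G) ≥ 3. Combining the bounds, tw(G) = 3.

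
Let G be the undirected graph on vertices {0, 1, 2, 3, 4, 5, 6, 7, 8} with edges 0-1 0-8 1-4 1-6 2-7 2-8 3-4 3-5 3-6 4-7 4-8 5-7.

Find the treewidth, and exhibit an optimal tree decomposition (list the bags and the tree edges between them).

Treewidth 3.
One such decomposition:
Bags: B1 = {0, 1, 2, 8}  B2 = {1, 2, 4, 8}  B3 = {1, 2, 4, 7}  B4 = {1, 4, 6, 7}  B5 = {3, 4, 6, 7}  B6 = {3, 5, 6, 7}
Tree: B1–B2, B2–B3, B3–B4, B4–B5, B5–B6

Every bag has size at most 4, so the width is 4 − 1 = 3 and tw(G) ≤ 3. For the lower bound: the 4 vertex sets {0,2,8}, {1}, {4}, {3,5,6,7} are disjoint, each induces a connected subgraph, and every pair is joined by at least one edge of G. Contracting each set to a single vertex therefore yields K_{4} as a minor, and since treewidth is minor-monotone, tw(G) ≥ tw(K_{4}) = 3. Hence tw(G) = 3 exactly.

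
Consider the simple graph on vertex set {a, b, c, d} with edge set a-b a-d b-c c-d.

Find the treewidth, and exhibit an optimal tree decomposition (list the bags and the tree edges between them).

Each bag holds 3 vertices, so the decomposition has width 2, which upper-bounds the treewidth. Since d–c–b–a–d is a cycle in G, G is not acyclic. Forests are exactly the graphs of treewidth ≤ 1, so tw(G) ≥ 2. The upper and lower bounds meet at 2, so that is the treewidth.

Treewidth 2.
Bags: B1 = {b, c, d}  B2 = {a, b, d}
Tree: B1–B2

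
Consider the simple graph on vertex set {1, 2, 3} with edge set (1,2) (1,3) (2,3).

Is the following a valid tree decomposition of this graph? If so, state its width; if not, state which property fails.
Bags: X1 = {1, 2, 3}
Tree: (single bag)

Yes; width 2.

Every vertex of G appears in some bag (union = {1, 2, 3}); every edge is covered by a bag; and for each vertex v the set of bags containing v is connected in the bag tree. The decomposition is therefore valid. The largest bag has 3 vertices, so the width is 2.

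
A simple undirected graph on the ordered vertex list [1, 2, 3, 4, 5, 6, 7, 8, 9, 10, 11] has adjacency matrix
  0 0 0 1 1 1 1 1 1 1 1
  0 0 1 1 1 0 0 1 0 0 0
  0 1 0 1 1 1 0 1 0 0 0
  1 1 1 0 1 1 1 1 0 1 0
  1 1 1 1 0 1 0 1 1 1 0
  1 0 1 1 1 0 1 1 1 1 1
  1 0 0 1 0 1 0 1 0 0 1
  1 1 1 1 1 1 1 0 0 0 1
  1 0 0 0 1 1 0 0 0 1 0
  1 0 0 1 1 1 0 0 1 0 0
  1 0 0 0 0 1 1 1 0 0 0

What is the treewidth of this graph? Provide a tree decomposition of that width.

Treewidth 4.
One optimal decomposition is:
Bags: B1 = {1, 4, 5, 6, 10}  B2 = {1, 4, 5, 6, 8}  B3 = {1, 4, 6, 7, 8}  B4 = {1, 5, 6, 9, 10}  B5 = {3, 4, 5, 6, 8}  B6 = {2, 3, 4, 5, 8}  B7 = {1, 6, 7, 8, 11}
Tree: B1–B2, B2–B3, B1–B4, B2–B5, B5–B6, B3–B7

Each bag holds 5 vertices, so the decomposition has width 4, which upper-bounds the treewidth. For the lower bound, the 5 vertices {2, 3, 4, 5, 8} are pairwise adjacent, and any tree decomposition puts a clique entirely inside one bag — forcing width ≥ 4. Therefore the treewidth is 4.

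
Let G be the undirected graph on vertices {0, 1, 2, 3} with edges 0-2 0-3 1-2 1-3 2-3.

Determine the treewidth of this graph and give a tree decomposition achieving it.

Treewidth 2.
Bags: B1 = {0, 2, 3}  B2 = {1, 2, 3}
Tree: B1–B2

The largest bag has 3 vertices, giving width 2; this decomposition certifies tw(G) ≤ 2. For the lower bound, the 3 vertices {0, 2, 3} are pairwise adjacent, and any tree decomposition puts a clique entirely inside one bag — forcing width ≥ 2. Hence tw(G) = 2 exactly.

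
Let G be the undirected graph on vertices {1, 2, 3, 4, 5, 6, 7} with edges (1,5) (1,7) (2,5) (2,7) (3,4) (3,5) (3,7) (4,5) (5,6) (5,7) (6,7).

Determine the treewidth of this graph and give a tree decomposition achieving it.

Each bag holds 3 vertices, so the decomposition has width 2, which upper-bounds the treewidth. For the lower bound, the 3 vertices {3, 4, 5} are pairwise adjacent, and any tree decomposition puts a clique entirely inside one bag — forcing width ≥ 2. Therefore the treewidth is 2.

Treewidth 2.
One optimal decomposition is:
Bags: B1 = {3, 4, 5}  B2 = {3, 5, 7}  B3 = {2, 5, 7}  B4 = {5, 6, 7}  B5 = {1, 5, 7}
Tree: B1–B2, B2–B3, B2–B4, B3–B5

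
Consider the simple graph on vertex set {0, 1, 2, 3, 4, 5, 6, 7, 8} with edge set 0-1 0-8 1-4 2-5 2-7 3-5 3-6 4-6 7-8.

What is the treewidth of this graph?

2

A width-2 tree decomposition is:
Bags: B1 = {3, 5, 6}  B2 = {4, 5, 6}  B3 = {1, 4, 5}  B4 = {0, 1, 5}  B5 = {0, 5, 8}  B6 = {5, 7, 8}  B7 = {2, 5, 7}
Tree: B1–B2, B2–B3, B3–B4, B4–B5, B5–B6, B6–B7
The largest bag has 3 vertices, giving width 2; this decomposition certifies tw(G) ≤ 2. Since 5–3–6–4–1–0–8–7–2–5 is a cycle in G, G is not acyclic. Forests are exactly the graphs of treewidth ≤ 1, so tw(G) ≥ 2. Hence tw(G) = 2 exactly.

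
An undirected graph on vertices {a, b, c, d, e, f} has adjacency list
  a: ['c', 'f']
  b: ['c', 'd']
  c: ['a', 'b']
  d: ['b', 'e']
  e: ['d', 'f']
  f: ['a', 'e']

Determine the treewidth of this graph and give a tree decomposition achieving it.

Each bag holds 3 vertices, so the decomposition has width 2, which upper-bounds the treewidth. The edges c–a–f–e–d–b–c form a cycle, so G is not a tree and its treewidth is at least 2. Therefore the treewidth is 2.

Treewidth 2.
One such decomposition:
Bags: B1 = {a, c, f}  B2 = {c, e, f}  B3 = {c, d, e}  B4 = {b, c, d}
Tree: B1–B2, B2–B3, B3–B4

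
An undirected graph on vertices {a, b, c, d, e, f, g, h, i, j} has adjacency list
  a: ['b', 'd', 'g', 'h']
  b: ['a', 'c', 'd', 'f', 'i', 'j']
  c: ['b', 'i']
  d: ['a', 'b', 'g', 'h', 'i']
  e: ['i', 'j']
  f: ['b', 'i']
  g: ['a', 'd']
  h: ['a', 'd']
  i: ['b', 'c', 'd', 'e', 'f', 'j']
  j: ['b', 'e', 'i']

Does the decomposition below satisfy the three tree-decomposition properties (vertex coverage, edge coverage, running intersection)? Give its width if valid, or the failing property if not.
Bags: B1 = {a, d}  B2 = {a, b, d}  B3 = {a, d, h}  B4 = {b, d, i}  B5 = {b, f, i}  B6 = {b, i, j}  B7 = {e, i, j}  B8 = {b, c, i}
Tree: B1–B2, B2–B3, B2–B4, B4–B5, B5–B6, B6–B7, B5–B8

A tree decomposition must satisfy three properties: every vertex lies in some bag; for every edge, both endpoints lie together in some bag; and for every vertex, the bags containing it form a connected subtree. Here vertex g appears in no bag, so the decomposition is invalid.

No — vertex g appears in no bag.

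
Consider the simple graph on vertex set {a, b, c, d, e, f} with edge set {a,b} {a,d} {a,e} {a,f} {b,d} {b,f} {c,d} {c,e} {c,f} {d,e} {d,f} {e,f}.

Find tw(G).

3

A width-3 tree decomposition is:
Bags: B1 = {a, d, e, f}  B2 = {c, d, e, f}  B3 = {a, b, d, f}
Tree: B1–B2, B1–B3
Each bag holds 4 vertices, so the decomposition has width 3, which upper-bounds the treewidth. For the lower bound, the 4 vertices {c, d, e, f} are pairwise adjacent, and any tree decomposition puts a clique entirely inside one bag — forcing width ≥ 3. Therefore the treewidth is 3.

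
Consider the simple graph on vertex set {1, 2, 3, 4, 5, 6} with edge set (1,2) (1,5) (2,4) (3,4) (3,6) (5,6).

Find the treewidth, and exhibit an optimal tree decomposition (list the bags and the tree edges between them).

Every bag has size at most 3, so the width is 3 − 1 = 2 and tw(G) ≤ 2. The edges 5–1–2–4–3–6–5 form a cycle, so G is not a tree and its treewidth is at least 2. Hence tw(G) = 2 exactly.

Treewidth 2.
One such decomposition:
Bags: B1 = {1, 2, 5}  B2 = {2, 4, 5}  B3 = {3, 4, 5}  B4 = {3, 5, 6}
Tree: B1–B2, B2–B3, B3–B4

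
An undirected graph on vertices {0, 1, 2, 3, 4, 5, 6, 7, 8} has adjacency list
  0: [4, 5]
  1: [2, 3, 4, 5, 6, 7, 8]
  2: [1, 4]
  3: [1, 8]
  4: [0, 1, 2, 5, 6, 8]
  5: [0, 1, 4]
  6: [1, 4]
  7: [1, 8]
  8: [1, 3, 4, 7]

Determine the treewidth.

A width-2 tree decomposition is:
Bags: B1 = {1, 4, 8}  B2 = {1, 3, 8}  B3 = {1, 4, 5}  B4 = {1, 4, 6}  B5 = {1, 2, 4}  B6 = {1, 7, 8}  B7 = {0, 4, 5}
Tree: B1–B2, B1–B3, B3–B4, B3–B5, B2–B6, B3–B7
The largest bag has 3 vertices, giving width 2; this decomposition certifies tw(G) ≤ 2. Conversely, {0, 4, 5} is a clique of size 3, and the vertices of any clique must share a bag in every tree decomposition; so some bag has ≥ 3 vertices and tw(G) ≥ 2. Therefore the treewidth is 2.

2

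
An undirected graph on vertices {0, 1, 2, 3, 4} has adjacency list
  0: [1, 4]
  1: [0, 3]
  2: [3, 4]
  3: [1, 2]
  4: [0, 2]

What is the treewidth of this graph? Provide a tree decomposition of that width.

Treewidth 2.
Bags: B1 = {0, 1, 3}  B2 = {0, 3, 4}  B3 = {2, 3, 4}
Tree: B1–B2, B2–B3

Every bag has size at most 3, so the width is 3 − 1 = 2 and tw(G) ≤ 2. For the lower bound, G contains the cycle 3–1–0–4–2–3, so G is not a forest; only forests have treewidth ≤ 1, hence tw(G) ≥ 2. Therefore the treewidth is 2.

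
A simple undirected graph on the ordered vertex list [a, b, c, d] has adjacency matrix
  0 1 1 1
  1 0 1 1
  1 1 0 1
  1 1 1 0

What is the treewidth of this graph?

3

A width-3 tree decomposition is:
Bags: B1 = {a, b, c, d}
Tree: (single bag)
With just one bag of size 4, the width is 4 − 1 = 3, so tw(G) ≤ 3. Conversely, {a, b, c, d} is a clique of size 4, and the vertices of any clique must share a bag in every tree decomposition; so some bag has ≥ 4 vertices and tw(G) ≥ 3. Hence tw(G) = 3 exactly.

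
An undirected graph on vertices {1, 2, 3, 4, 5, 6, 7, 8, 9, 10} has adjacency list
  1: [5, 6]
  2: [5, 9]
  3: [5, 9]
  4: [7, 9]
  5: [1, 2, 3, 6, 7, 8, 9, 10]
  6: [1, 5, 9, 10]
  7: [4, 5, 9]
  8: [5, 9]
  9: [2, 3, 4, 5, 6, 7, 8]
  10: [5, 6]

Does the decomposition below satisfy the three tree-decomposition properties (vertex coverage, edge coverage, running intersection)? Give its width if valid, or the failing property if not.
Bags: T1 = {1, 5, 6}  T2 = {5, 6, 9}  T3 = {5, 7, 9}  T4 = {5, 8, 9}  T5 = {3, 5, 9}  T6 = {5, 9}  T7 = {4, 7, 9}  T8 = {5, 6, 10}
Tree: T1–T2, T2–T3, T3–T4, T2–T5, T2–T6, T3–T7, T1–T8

No — vertex 2 appears in no bag.

A tree decomposition must satisfy three properties: every vertex lies in some bag; for every edge, both endpoints lie together in some bag; and for every vertex, the bags containing it form a connected subtree. Here vertex 2 appears in no bag, so the decomposition is invalid.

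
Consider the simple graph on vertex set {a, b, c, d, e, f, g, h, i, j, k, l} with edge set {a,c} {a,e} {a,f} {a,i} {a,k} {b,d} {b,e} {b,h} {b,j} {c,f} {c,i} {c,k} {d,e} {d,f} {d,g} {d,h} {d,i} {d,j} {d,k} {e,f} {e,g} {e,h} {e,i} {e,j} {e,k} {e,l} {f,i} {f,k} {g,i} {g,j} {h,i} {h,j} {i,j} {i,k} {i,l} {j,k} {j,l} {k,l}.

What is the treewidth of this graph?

4

A width-4 tree decomposition is:
Bags: B1 = {d, e, f, i, k}  B2 = {d, e, i, j, k}  B3 = {a, e, f, i, k}  B4 = {a, c, f, i, k}  B5 = {e, i, j, k, l}  B6 = {d, e, g, i, j}  B7 = {d, e, h, i, j}  B8 = {b, d, e, h, j}
Tree: B1–B2, B1–B3, B3–B4, B2–B5, B2–B6, B2–B7, B7–B8
The largest bag has 5 vertices, giving width 4; this decomposition certifies tw(G) ≤ 4. For the lower bound, the 5 vertices {b, d, e, h, j} are pairwise adjacent, and any tree decomposition puts a clique entirely inside one bag — forcing width ≥ 4. Therefore the treewidth is 4.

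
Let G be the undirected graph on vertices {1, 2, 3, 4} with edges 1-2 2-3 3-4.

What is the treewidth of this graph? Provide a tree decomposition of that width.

Each bag holds 2 vertices, so the decomposition has width 1, which upper-bounds the treewidth. Since G has at least one edge (e.g. 1–2), it is not an edgeless graph, so tw(G) ≥ 1. Therefore the treewidth is 1.

Treewidth 1.
One such decomposition:
Bags: B1 = {1, 2}  B2 = {2, 3}  B3 = {3, 4}
Tree: B1–B2, B2–B3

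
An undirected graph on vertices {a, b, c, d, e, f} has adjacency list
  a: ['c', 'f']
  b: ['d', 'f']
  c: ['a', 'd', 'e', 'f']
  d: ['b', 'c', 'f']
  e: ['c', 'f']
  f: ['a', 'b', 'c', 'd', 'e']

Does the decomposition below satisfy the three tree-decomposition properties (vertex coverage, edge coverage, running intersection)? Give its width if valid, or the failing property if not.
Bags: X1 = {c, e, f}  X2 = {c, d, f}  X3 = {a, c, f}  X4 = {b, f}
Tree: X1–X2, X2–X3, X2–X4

A tree decomposition must satisfy three properties: every vertex lies in some bag; for every edge, both endpoints lie together in some bag; and for every vertex, the bags containing it form a connected subtree. Here edge (d,b) lies in no bag, so the decomposition is invalid.

No — edge (d,b) lies in no bag.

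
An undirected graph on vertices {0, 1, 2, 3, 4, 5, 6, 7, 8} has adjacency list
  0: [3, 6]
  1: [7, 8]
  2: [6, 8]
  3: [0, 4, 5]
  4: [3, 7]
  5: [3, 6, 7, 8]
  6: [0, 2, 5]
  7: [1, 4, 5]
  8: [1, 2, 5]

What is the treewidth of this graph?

3

A width-3 tree decomposition is:
Bags: B1 = {0, 2, 3, 6}  B2 = {2, 3, 5, 6}  B3 = {2, 3, 5, 8}  B4 = {3, 4, 5, 8}  B5 = {4, 5, 7, 8}  B6 = {1, 4, 7, 8}
Tree: B1–B2, B2–B3, B3–B4, B4–B5, B5–B6
Each bag holds 4 vertices, so the decomposition has width 3, which upper-bounds the treewidth. For the lower bound: the 4 vertex sets {0,2,6}, {3}, {5}, {1,4,7,8} are disjoint, each induces a connected subgraph, and every pair is joined by at least one edge of G. Contracting each set to a single vertex therefore yields K_{4} as a minor, and since treewidth is minor-monotone, tw(G) ≥ tw(K_{4}) = 3. Hence tw(G) = 3 exactly.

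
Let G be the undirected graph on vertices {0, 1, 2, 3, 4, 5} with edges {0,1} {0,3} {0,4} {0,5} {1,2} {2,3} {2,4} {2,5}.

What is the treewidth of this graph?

2

A width-2 tree decomposition is:
Bags: B1 = {0, 2, 3}  B2 = {0, 2, 4}  B3 = {0, 1, 2}  B4 = {0, 2, 5}
Tree: B1–B2, B2–B3, B3–B4
Every bag has size at most 3, so the width is 3 − 1 = 2 and tw(G) ≤ 2. The edges 3–0–4–2–3 form a cycle, so G is not a tree and its treewidth is at least 2. The upper and lower bounds meet at 2, so that is the treewidth.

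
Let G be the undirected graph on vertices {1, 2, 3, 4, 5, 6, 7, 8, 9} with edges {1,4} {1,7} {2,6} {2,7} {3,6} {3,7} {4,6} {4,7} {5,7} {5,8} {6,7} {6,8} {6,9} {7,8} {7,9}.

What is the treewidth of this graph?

2

A width-2 tree decomposition is:
Bags: B1 = {5, 7, 8}  B2 = {6, 7, 8}  B3 = {6, 7, 9}  B4 = {3, 6, 7}  B5 = {4, 6, 7}  B6 = {1, 4, 7}  B7 = {2, 6, 7}
Tree: B1–B2, B2–B3, B2–B4, B3–B5, B5–B6, B3–B7
The largest bag has 3 vertices, giving width 2; this decomposition certifies tw(G) ≤ 2. Conversely, {1, 4, 7} is a clique of size 3, and the vertices of any clique must share a bag in every tree decomposition; so some bag has ≥ 3 vertices and tw(G) ≥ 2. Combining the bounds, tw(G) = 2.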